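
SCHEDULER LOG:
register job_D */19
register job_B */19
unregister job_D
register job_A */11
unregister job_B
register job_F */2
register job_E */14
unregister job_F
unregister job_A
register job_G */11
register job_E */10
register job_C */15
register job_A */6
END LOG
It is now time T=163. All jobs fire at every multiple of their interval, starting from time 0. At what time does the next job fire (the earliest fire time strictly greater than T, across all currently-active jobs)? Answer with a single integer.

Op 1: register job_D */19 -> active={job_D:*/19}
Op 2: register job_B */19 -> active={job_B:*/19, job_D:*/19}
Op 3: unregister job_D -> active={job_B:*/19}
Op 4: register job_A */11 -> active={job_A:*/11, job_B:*/19}
Op 5: unregister job_B -> active={job_A:*/11}
Op 6: register job_F */2 -> active={job_A:*/11, job_F:*/2}
Op 7: register job_E */14 -> active={job_A:*/11, job_E:*/14, job_F:*/2}
Op 8: unregister job_F -> active={job_A:*/11, job_E:*/14}
Op 9: unregister job_A -> active={job_E:*/14}
Op 10: register job_G */11 -> active={job_E:*/14, job_G:*/11}
Op 11: register job_E */10 -> active={job_E:*/10, job_G:*/11}
Op 12: register job_C */15 -> active={job_C:*/15, job_E:*/10, job_G:*/11}
Op 13: register job_A */6 -> active={job_A:*/6, job_C:*/15, job_E:*/10, job_G:*/11}
  job_A: interval 6, next fire after T=163 is 168
  job_C: interval 15, next fire after T=163 is 165
  job_E: interval 10, next fire after T=163 is 170
  job_G: interval 11, next fire after T=163 is 165
Earliest fire time = 165 (job job_C)

Answer: 165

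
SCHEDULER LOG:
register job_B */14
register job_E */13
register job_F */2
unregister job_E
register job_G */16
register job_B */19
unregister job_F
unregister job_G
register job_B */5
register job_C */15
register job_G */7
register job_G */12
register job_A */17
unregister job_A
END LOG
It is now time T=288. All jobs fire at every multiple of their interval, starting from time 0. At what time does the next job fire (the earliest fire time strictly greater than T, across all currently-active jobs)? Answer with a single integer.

Op 1: register job_B */14 -> active={job_B:*/14}
Op 2: register job_E */13 -> active={job_B:*/14, job_E:*/13}
Op 3: register job_F */2 -> active={job_B:*/14, job_E:*/13, job_F:*/2}
Op 4: unregister job_E -> active={job_B:*/14, job_F:*/2}
Op 5: register job_G */16 -> active={job_B:*/14, job_F:*/2, job_G:*/16}
Op 6: register job_B */19 -> active={job_B:*/19, job_F:*/2, job_G:*/16}
Op 7: unregister job_F -> active={job_B:*/19, job_G:*/16}
Op 8: unregister job_G -> active={job_B:*/19}
Op 9: register job_B */5 -> active={job_B:*/5}
Op 10: register job_C */15 -> active={job_B:*/5, job_C:*/15}
Op 11: register job_G */7 -> active={job_B:*/5, job_C:*/15, job_G:*/7}
Op 12: register job_G */12 -> active={job_B:*/5, job_C:*/15, job_G:*/12}
Op 13: register job_A */17 -> active={job_A:*/17, job_B:*/5, job_C:*/15, job_G:*/12}
Op 14: unregister job_A -> active={job_B:*/5, job_C:*/15, job_G:*/12}
  job_B: interval 5, next fire after T=288 is 290
  job_C: interval 15, next fire after T=288 is 300
  job_G: interval 12, next fire after T=288 is 300
Earliest fire time = 290 (job job_B)

Answer: 290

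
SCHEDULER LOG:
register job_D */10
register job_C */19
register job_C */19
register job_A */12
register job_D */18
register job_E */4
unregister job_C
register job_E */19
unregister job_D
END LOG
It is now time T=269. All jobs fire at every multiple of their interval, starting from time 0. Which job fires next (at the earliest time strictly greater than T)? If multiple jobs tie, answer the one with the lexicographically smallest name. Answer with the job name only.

Answer: job_A

Derivation:
Op 1: register job_D */10 -> active={job_D:*/10}
Op 2: register job_C */19 -> active={job_C:*/19, job_D:*/10}
Op 3: register job_C */19 -> active={job_C:*/19, job_D:*/10}
Op 4: register job_A */12 -> active={job_A:*/12, job_C:*/19, job_D:*/10}
Op 5: register job_D */18 -> active={job_A:*/12, job_C:*/19, job_D:*/18}
Op 6: register job_E */4 -> active={job_A:*/12, job_C:*/19, job_D:*/18, job_E:*/4}
Op 7: unregister job_C -> active={job_A:*/12, job_D:*/18, job_E:*/4}
Op 8: register job_E */19 -> active={job_A:*/12, job_D:*/18, job_E:*/19}
Op 9: unregister job_D -> active={job_A:*/12, job_E:*/19}
  job_A: interval 12, next fire after T=269 is 276
  job_E: interval 19, next fire after T=269 is 285
Earliest = 276, winner (lex tiebreak) = job_A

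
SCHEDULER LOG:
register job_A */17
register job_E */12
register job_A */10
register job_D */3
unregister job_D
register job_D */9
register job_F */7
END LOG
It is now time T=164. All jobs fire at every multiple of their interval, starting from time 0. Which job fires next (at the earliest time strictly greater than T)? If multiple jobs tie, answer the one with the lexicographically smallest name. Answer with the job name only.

Op 1: register job_A */17 -> active={job_A:*/17}
Op 2: register job_E */12 -> active={job_A:*/17, job_E:*/12}
Op 3: register job_A */10 -> active={job_A:*/10, job_E:*/12}
Op 4: register job_D */3 -> active={job_A:*/10, job_D:*/3, job_E:*/12}
Op 5: unregister job_D -> active={job_A:*/10, job_E:*/12}
Op 6: register job_D */9 -> active={job_A:*/10, job_D:*/9, job_E:*/12}
Op 7: register job_F */7 -> active={job_A:*/10, job_D:*/9, job_E:*/12, job_F:*/7}
  job_A: interval 10, next fire after T=164 is 170
  job_D: interval 9, next fire after T=164 is 171
  job_E: interval 12, next fire after T=164 is 168
  job_F: interval 7, next fire after T=164 is 168
Earliest = 168, winner (lex tiebreak) = job_E

Answer: job_E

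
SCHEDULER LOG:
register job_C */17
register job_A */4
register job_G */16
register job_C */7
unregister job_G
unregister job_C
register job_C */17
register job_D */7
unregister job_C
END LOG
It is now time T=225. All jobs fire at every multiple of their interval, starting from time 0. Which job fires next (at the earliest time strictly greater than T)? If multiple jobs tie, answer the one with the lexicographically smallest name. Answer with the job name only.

Answer: job_A

Derivation:
Op 1: register job_C */17 -> active={job_C:*/17}
Op 2: register job_A */4 -> active={job_A:*/4, job_C:*/17}
Op 3: register job_G */16 -> active={job_A:*/4, job_C:*/17, job_G:*/16}
Op 4: register job_C */7 -> active={job_A:*/4, job_C:*/7, job_G:*/16}
Op 5: unregister job_G -> active={job_A:*/4, job_C:*/7}
Op 6: unregister job_C -> active={job_A:*/4}
Op 7: register job_C */17 -> active={job_A:*/4, job_C:*/17}
Op 8: register job_D */7 -> active={job_A:*/4, job_C:*/17, job_D:*/7}
Op 9: unregister job_C -> active={job_A:*/4, job_D:*/7}
  job_A: interval 4, next fire after T=225 is 228
  job_D: interval 7, next fire after T=225 is 231
Earliest = 228, winner (lex tiebreak) = job_A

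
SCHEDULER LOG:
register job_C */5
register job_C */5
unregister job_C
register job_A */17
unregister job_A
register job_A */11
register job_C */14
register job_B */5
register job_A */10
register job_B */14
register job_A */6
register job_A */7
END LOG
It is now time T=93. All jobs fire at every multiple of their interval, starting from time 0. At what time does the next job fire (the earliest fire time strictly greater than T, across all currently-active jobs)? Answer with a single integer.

Op 1: register job_C */5 -> active={job_C:*/5}
Op 2: register job_C */5 -> active={job_C:*/5}
Op 3: unregister job_C -> active={}
Op 4: register job_A */17 -> active={job_A:*/17}
Op 5: unregister job_A -> active={}
Op 6: register job_A */11 -> active={job_A:*/11}
Op 7: register job_C */14 -> active={job_A:*/11, job_C:*/14}
Op 8: register job_B */5 -> active={job_A:*/11, job_B:*/5, job_C:*/14}
Op 9: register job_A */10 -> active={job_A:*/10, job_B:*/5, job_C:*/14}
Op 10: register job_B */14 -> active={job_A:*/10, job_B:*/14, job_C:*/14}
Op 11: register job_A */6 -> active={job_A:*/6, job_B:*/14, job_C:*/14}
Op 12: register job_A */7 -> active={job_A:*/7, job_B:*/14, job_C:*/14}
  job_A: interval 7, next fire after T=93 is 98
  job_B: interval 14, next fire after T=93 is 98
  job_C: interval 14, next fire after T=93 is 98
Earliest fire time = 98 (job job_A)

Answer: 98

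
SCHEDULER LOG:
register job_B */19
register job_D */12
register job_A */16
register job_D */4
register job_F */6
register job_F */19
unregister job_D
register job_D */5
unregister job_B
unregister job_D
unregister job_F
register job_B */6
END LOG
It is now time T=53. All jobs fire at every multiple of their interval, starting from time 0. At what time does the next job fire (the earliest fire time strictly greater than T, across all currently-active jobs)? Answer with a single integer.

Answer: 54

Derivation:
Op 1: register job_B */19 -> active={job_B:*/19}
Op 2: register job_D */12 -> active={job_B:*/19, job_D:*/12}
Op 3: register job_A */16 -> active={job_A:*/16, job_B:*/19, job_D:*/12}
Op 4: register job_D */4 -> active={job_A:*/16, job_B:*/19, job_D:*/4}
Op 5: register job_F */6 -> active={job_A:*/16, job_B:*/19, job_D:*/4, job_F:*/6}
Op 6: register job_F */19 -> active={job_A:*/16, job_B:*/19, job_D:*/4, job_F:*/19}
Op 7: unregister job_D -> active={job_A:*/16, job_B:*/19, job_F:*/19}
Op 8: register job_D */5 -> active={job_A:*/16, job_B:*/19, job_D:*/5, job_F:*/19}
Op 9: unregister job_B -> active={job_A:*/16, job_D:*/5, job_F:*/19}
Op 10: unregister job_D -> active={job_A:*/16, job_F:*/19}
Op 11: unregister job_F -> active={job_A:*/16}
Op 12: register job_B */6 -> active={job_A:*/16, job_B:*/6}
  job_A: interval 16, next fire after T=53 is 64
  job_B: interval 6, next fire after T=53 is 54
Earliest fire time = 54 (job job_B)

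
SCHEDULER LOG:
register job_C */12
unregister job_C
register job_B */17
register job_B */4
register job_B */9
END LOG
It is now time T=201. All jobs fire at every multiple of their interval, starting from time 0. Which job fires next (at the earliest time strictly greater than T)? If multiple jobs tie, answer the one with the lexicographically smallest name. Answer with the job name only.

Op 1: register job_C */12 -> active={job_C:*/12}
Op 2: unregister job_C -> active={}
Op 3: register job_B */17 -> active={job_B:*/17}
Op 4: register job_B */4 -> active={job_B:*/4}
Op 5: register job_B */9 -> active={job_B:*/9}
  job_B: interval 9, next fire after T=201 is 207
Earliest = 207, winner (lex tiebreak) = job_B

Answer: job_B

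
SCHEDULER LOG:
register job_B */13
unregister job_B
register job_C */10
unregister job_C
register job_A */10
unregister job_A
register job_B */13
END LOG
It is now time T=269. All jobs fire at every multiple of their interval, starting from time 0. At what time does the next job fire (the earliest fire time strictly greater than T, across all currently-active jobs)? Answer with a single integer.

Answer: 273

Derivation:
Op 1: register job_B */13 -> active={job_B:*/13}
Op 2: unregister job_B -> active={}
Op 3: register job_C */10 -> active={job_C:*/10}
Op 4: unregister job_C -> active={}
Op 5: register job_A */10 -> active={job_A:*/10}
Op 6: unregister job_A -> active={}
Op 7: register job_B */13 -> active={job_B:*/13}
  job_B: interval 13, next fire after T=269 is 273
Earliest fire time = 273 (job job_B)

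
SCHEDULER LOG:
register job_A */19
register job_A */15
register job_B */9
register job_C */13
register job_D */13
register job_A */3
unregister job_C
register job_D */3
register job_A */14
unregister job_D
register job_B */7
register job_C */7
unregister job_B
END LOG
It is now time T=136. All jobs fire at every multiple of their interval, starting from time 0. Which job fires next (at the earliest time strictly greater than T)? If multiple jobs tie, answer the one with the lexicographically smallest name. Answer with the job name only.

Op 1: register job_A */19 -> active={job_A:*/19}
Op 2: register job_A */15 -> active={job_A:*/15}
Op 3: register job_B */9 -> active={job_A:*/15, job_B:*/9}
Op 4: register job_C */13 -> active={job_A:*/15, job_B:*/9, job_C:*/13}
Op 5: register job_D */13 -> active={job_A:*/15, job_B:*/9, job_C:*/13, job_D:*/13}
Op 6: register job_A */3 -> active={job_A:*/3, job_B:*/9, job_C:*/13, job_D:*/13}
Op 7: unregister job_C -> active={job_A:*/3, job_B:*/9, job_D:*/13}
Op 8: register job_D */3 -> active={job_A:*/3, job_B:*/9, job_D:*/3}
Op 9: register job_A */14 -> active={job_A:*/14, job_B:*/9, job_D:*/3}
Op 10: unregister job_D -> active={job_A:*/14, job_B:*/9}
Op 11: register job_B */7 -> active={job_A:*/14, job_B:*/7}
Op 12: register job_C */7 -> active={job_A:*/14, job_B:*/7, job_C:*/7}
Op 13: unregister job_B -> active={job_A:*/14, job_C:*/7}
  job_A: interval 14, next fire after T=136 is 140
  job_C: interval 7, next fire after T=136 is 140
Earliest = 140, winner (lex tiebreak) = job_A

Answer: job_A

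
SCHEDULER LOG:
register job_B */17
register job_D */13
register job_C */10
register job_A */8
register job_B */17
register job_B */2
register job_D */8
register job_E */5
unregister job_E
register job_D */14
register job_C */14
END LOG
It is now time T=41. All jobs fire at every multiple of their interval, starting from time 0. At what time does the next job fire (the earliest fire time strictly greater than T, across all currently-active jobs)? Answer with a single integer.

Answer: 42

Derivation:
Op 1: register job_B */17 -> active={job_B:*/17}
Op 2: register job_D */13 -> active={job_B:*/17, job_D:*/13}
Op 3: register job_C */10 -> active={job_B:*/17, job_C:*/10, job_D:*/13}
Op 4: register job_A */8 -> active={job_A:*/8, job_B:*/17, job_C:*/10, job_D:*/13}
Op 5: register job_B */17 -> active={job_A:*/8, job_B:*/17, job_C:*/10, job_D:*/13}
Op 6: register job_B */2 -> active={job_A:*/8, job_B:*/2, job_C:*/10, job_D:*/13}
Op 7: register job_D */8 -> active={job_A:*/8, job_B:*/2, job_C:*/10, job_D:*/8}
Op 8: register job_E */5 -> active={job_A:*/8, job_B:*/2, job_C:*/10, job_D:*/8, job_E:*/5}
Op 9: unregister job_E -> active={job_A:*/8, job_B:*/2, job_C:*/10, job_D:*/8}
Op 10: register job_D */14 -> active={job_A:*/8, job_B:*/2, job_C:*/10, job_D:*/14}
Op 11: register job_C */14 -> active={job_A:*/8, job_B:*/2, job_C:*/14, job_D:*/14}
  job_A: interval 8, next fire after T=41 is 48
  job_B: interval 2, next fire after T=41 is 42
  job_C: interval 14, next fire after T=41 is 42
  job_D: interval 14, next fire after T=41 is 42
Earliest fire time = 42 (job job_B)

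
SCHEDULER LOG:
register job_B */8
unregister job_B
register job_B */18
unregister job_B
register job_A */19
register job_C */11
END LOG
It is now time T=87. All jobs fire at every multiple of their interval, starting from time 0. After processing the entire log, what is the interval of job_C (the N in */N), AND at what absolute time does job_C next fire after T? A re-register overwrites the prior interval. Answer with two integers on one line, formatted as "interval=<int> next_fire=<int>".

Answer: interval=11 next_fire=88

Derivation:
Op 1: register job_B */8 -> active={job_B:*/8}
Op 2: unregister job_B -> active={}
Op 3: register job_B */18 -> active={job_B:*/18}
Op 4: unregister job_B -> active={}
Op 5: register job_A */19 -> active={job_A:*/19}
Op 6: register job_C */11 -> active={job_A:*/19, job_C:*/11}
Final interval of job_C = 11
Next fire of job_C after T=87: (87//11+1)*11 = 88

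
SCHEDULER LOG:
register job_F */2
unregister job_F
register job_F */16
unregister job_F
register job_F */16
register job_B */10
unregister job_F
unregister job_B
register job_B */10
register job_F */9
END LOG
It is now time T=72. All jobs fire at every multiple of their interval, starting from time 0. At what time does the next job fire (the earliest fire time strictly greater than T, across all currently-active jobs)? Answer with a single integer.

Op 1: register job_F */2 -> active={job_F:*/2}
Op 2: unregister job_F -> active={}
Op 3: register job_F */16 -> active={job_F:*/16}
Op 4: unregister job_F -> active={}
Op 5: register job_F */16 -> active={job_F:*/16}
Op 6: register job_B */10 -> active={job_B:*/10, job_F:*/16}
Op 7: unregister job_F -> active={job_B:*/10}
Op 8: unregister job_B -> active={}
Op 9: register job_B */10 -> active={job_B:*/10}
Op 10: register job_F */9 -> active={job_B:*/10, job_F:*/9}
  job_B: interval 10, next fire after T=72 is 80
  job_F: interval 9, next fire after T=72 is 81
Earliest fire time = 80 (job job_B)

Answer: 80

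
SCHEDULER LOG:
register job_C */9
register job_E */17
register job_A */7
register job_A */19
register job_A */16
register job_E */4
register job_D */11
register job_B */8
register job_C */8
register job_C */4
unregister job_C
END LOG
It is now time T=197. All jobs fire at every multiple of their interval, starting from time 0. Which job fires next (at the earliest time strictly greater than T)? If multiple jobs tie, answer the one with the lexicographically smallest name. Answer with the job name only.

Answer: job_D

Derivation:
Op 1: register job_C */9 -> active={job_C:*/9}
Op 2: register job_E */17 -> active={job_C:*/9, job_E:*/17}
Op 3: register job_A */7 -> active={job_A:*/7, job_C:*/9, job_E:*/17}
Op 4: register job_A */19 -> active={job_A:*/19, job_C:*/9, job_E:*/17}
Op 5: register job_A */16 -> active={job_A:*/16, job_C:*/9, job_E:*/17}
Op 6: register job_E */4 -> active={job_A:*/16, job_C:*/9, job_E:*/4}
Op 7: register job_D */11 -> active={job_A:*/16, job_C:*/9, job_D:*/11, job_E:*/4}
Op 8: register job_B */8 -> active={job_A:*/16, job_B:*/8, job_C:*/9, job_D:*/11, job_E:*/4}
Op 9: register job_C */8 -> active={job_A:*/16, job_B:*/8, job_C:*/8, job_D:*/11, job_E:*/4}
Op 10: register job_C */4 -> active={job_A:*/16, job_B:*/8, job_C:*/4, job_D:*/11, job_E:*/4}
Op 11: unregister job_C -> active={job_A:*/16, job_B:*/8, job_D:*/11, job_E:*/4}
  job_A: interval 16, next fire after T=197 is 208
  job_B: interval 8, next fire after T=197 is 200
  job_D: interval 11, next fire after T=197 is 198
  job_E: interval 4, next fire after T=197 is 200
Earliest = 198, winner (lex tiebreak) = job_D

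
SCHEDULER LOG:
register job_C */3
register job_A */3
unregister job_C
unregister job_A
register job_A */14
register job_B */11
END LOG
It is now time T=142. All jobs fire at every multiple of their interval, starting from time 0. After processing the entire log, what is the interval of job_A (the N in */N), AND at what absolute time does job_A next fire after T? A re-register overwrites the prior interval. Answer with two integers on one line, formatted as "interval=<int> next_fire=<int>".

Answer: interval=14 next_fire=154

Derivation:
Op 1: register job_C */3 -> active={job_C:*/3}
Op 2: register job_A */3 -> active={job_A:*/3, job_C:*/3}
Op 3: unregister job_C -> active={job_A:*/3}
Op 4: unregister job_A -> active={}
Op 5: register job_A */14 -> active={job_A:*/14}
Op 6: register job_B */11 -> active={job_A:*/14, job_B:*/11}
Final interval of job_A = 14
Next fire of job_A after T=142: (142//14+1)*14 = 154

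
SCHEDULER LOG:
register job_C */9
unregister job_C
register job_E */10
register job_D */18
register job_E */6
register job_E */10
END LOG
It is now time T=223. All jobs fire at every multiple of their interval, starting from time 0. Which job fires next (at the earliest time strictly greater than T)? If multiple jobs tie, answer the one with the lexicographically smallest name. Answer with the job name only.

Op 1: register job_C */9 -> active={job_C:*/9}
Op 2: unregister job_C -> active={}
Op 3: register job_E */10 -> active={job_E:*/10}
Op 4: register job_D */18 -> active={job_D:*/18, job_E:*/10}
Op 5: register job_E */6 -> active={job_D:*/18, job_E:*/6}
Op 6: register job_E */10 -> active={job_D:*/18, job_E:*/10}
  job_D: interval 18, next fire after T=223 is 234
  job_E: interval 10, next fire after T=223 is 230
Earliest = 230, winner (lex tiebreak) = job_E

Answer: job_E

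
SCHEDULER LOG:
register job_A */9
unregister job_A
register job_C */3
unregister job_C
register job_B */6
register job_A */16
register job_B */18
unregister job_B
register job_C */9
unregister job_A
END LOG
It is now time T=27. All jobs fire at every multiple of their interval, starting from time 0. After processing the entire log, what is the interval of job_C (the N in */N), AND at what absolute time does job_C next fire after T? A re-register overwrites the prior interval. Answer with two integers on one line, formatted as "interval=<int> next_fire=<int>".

Op 1: register job_A */9 -> active={job_A:*/9}
Op 2: unregister job_A -> active={}
Op 3: register job_C */3 -> active={job_C:*/3}
Op 4: unregister job_C -> active={}
Op 5: register job_B */6 -> active={job_B:*/6}
Op 6: register job_A */16 -> active={job_A:*/16, job_B:*/6}
Op 7: register job_B */18 -> active={job_A:*/16, job_B:*/18}
Op 8: unregister job_B -> active={job_A:*/16}
Op 9: register job_C */9 -> active={job_A:*/16, job_C:*/9}
Op 10: unregister job_A -> active={job_C:*/9}
Final interval of job_C = 9
Next fire of job_C after T=27: (27//9+1)*9 = 36

Answer: interval=9 next_fire=36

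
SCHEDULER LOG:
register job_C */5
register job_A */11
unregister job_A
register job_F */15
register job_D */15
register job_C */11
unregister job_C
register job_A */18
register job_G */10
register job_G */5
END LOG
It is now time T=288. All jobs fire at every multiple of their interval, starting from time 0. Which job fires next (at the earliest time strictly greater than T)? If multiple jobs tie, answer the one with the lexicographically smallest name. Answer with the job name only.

Answer: job_G

Derivation:
Op 1: register job_C */5 -> active={job_C:*/5}
Op 2: register job_A */11 -> active={job_A:*/11, job_C:*/5}
Op 3: unregister job_A -> active={job_C:*/5}
Op 4: register job_F */15 -> active={job_C:*/5, job_F:*/15}
Op 5: register job_D */15 -> active={job_C:*/5, job_D:*/15, job_F:*/15}
Op 6: register job_C */11 -> active={job_C:*/11, job_D:*/15, job_F:*/15}
Op 7: unregister job_C -> active={job_D:*/15, job_F:*/15}
Op 8: register job_A */18 -> active={job_A:*/18, job_D:*/15, job_F:*/15}
Op 9: register job_G */10 -> active={job_A:*/18, job_D:*/15, job_F:*/15, job_G:*/10}
Op 10: register job_G */5 -> active={job_A:*/18, job_D:*/15, job_F:*/15, job_G:*/5}
  job_A: interval 18, next fire after T=288 is 306
  job_D: interval 15, next fire after T=288 is 300
  job_F: interval 15, next fire after T=288 is 300
  job_G: interval 5, next fire after T=288 is 290
Earliest = 290, winner (lex tiebreak) = job_G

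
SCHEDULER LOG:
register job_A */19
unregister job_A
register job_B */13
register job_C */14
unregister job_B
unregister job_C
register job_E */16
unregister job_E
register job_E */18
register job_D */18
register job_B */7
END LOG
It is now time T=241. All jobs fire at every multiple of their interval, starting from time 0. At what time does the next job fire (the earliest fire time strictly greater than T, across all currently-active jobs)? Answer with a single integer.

Op 1: register job_A */19 -> active={job_A:*/19}
Op 2: unregister job_A -> active={}
Op 3: register job_B */13 -> active={job_B:*/13}
Op 4: register job_C */14 -> active={job_B:*/13, job_C:*/14}
Op 5: unregister job_B -> active={job_C:*/14}
Op 6: unregister job_C -> active={}
Op 7: register job_E */16 -> active={job_E:*/16}
Op 8: unregister job_E -> active={}
Op 9: register job_E */18 -> active={job_E:*/18}
Op 10: register job_D */18 -> active={job_D:*/18, job_E:*/18}
Op 11: register job_B */7 -> active={job_B:*/7, job_D:*/18, job_E:*/18}
  job_B: interval 7, next fire after T=241 is 245
  job_D: interval 18, next fire after T=241 is 252
  job_E: interval 18, next fire after T=241 is 252
Earliest fire time = 245 (job job_B)

Answer: 245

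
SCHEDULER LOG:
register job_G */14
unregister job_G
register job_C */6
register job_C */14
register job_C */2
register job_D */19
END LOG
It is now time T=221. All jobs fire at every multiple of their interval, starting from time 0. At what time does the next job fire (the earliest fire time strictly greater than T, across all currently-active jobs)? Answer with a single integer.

Op 1: register job_G */14 -> active={job_G:*/14}
Op 2: unregister job_G -> active={}
Op 3: register job_C */6 -> active={job_C:*/6}
Op 4: register job_C */14 -> active={job_C:*/14}
Op 5: register job_C */2 -> active={job_C:*/2}
Op 6: register job_D */19 -> active={job_C:*/2, job_D:*/19}
  job_C: interval 2, next fire after T=221 is 222
  job_D: interval 19, next fire after T=221 is 228
Earliest fire time = 222 (job job_C)

Answer: 222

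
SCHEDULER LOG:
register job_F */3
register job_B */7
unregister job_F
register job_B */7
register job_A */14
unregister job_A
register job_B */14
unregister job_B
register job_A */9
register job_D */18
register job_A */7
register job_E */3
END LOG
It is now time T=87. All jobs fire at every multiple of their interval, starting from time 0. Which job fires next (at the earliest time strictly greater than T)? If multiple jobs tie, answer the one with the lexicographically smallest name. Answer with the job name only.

Op 1: register job_F */3 -> active={job_F:*/3}
Op 2: register job_B */7 -> active={job_B:*/7, job_F:*/3}
Op 3: unregister job_F -> active={job_B:*/7}
Op 4: register job_B */7 -> active={job_B:*/7}
Op 5: register job_A */14 -> active={job_A:*/14, job_B:*/7}
Op 6: unregister job_A -> active={job_B:*/7}
Op 7: register job_B */14 -> active={job_B:*/14}
Op 8: unregister job_B -> active={}
Op 9: register job_A */9 -> active={job_A:*/9}
Op 10: register job_D */18 -> active={job_A:*/9, job_D:*/18}
Op 11: register job_A */7 -> active={job_A:*/7, job_D:*/18}
Op 12: register job_E */3 -> active={job_A:*/7, job_D:*/18, job_E:*/3}
  job_A: interval 7, next fire after T=87 is 91
  job_D: interval 18, next fire after T=87 is 90
  job_E: interval 3, next fire after T=87 is 90
Earliest = 90, winner (lex tiebreak) = job_D

Answer: job_D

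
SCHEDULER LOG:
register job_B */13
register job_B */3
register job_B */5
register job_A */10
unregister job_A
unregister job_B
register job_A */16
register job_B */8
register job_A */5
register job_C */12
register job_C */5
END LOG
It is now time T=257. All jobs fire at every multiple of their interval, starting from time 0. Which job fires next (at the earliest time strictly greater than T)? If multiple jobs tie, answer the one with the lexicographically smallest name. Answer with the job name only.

Answer: job_A

Derivation:
Op 1: register job_B */13 -> active={job_B:*/13}
Op 2: register job_B */3 -> active={job_B:*/3}
Op 3: register job_B */5 -> active={job_B:*/5}
Op 4: register job_A */10 -> active={job_A:*/10, job_B:*/5}
Op 5: unregister job_A -> active={job_B:*/5}
Op 6: unregister job_B -> active={}
Op 7: register job_A */16 -> active={job_A:*/16}
Op 8: register job_B */8 -> active={job_A:*/16, job_B:*/8}
Op 9: register job_A */5 -> active={job_A:*/5, job_B:*/8}
Op 10: register job_C */12 -> active={job_A:*/5, job_B:*/8, job_C:*/12}
Op 11: register job_C */5 -> active={job_A:*/5, job_B:*/8, job_C:*/5}
  job_A: interval 5, next fire after T=257 is 260
  job_B: interval 8, next fire after T=257 is 264
  job_C: interval 5, next fire after T=257 is 260
Earliest = 260, winner (lex tiebreak) = job_A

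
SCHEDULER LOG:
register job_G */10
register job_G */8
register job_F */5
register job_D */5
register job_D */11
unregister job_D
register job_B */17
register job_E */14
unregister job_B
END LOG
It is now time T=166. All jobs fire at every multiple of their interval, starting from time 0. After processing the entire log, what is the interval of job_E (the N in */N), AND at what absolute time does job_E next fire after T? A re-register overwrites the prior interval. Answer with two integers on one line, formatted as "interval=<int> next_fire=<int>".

Answer: interval=14 next_fire=168

Derivation:
Op 1: register job_G */10 -> active={job_G:*/10}
Op 2: register job_G */8 -> active={job_G:*/8}
Op 3: register job_F */5 -> active={job_F:*/5, job_G:*/8}
Op 4: register job_D */5 -> active={job_D:*/5, job_F:*/5, job_G:*/8}
Op 5: register job_D */11 -> active={job_D:*/11, job_F:*/5, job_G:*/8}
Op 6: unregister job_D -> active={job_F:*/5, job_G:*/8}
Op 7: register job_B */17 -> active={job_B:*/17, job_F:*/5, job_G:*/8}
Op 8: register job_E */14 -> active={job_B:*/17, job_E:*/14, job_F:*/5, job_G:*/8}
Op 9: unregister job_B -> active={job_E:*/14, job_F:*/5, job_G:*/8}
Final interval of job_E = 14
Next fire of job_E after T=166: (166//14+1)*14 = 168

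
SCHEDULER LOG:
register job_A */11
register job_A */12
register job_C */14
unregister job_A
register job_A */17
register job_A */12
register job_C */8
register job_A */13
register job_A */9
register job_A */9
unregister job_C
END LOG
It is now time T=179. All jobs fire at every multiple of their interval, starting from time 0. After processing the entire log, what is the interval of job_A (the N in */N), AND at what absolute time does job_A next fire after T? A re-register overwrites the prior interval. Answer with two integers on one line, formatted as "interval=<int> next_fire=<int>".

Answer: interval=9 next_fire=180

Derivation:
Op 1: register job_A */11 -> active={job_A:*/11}
Op 2: register job_A */12 -> active={job_A:*/12}
Op 3: register job_C */14 -> active={job_A:*/12, job_C:*/14}
Op 4: unregister job_A -> active={job_C:*/14}
Op 5: register job_A */17 -> active={job_A:*/17, job_C:*/14}
Op 6: register job_A */12 -> active={job_A:*/12, job_C:*/14}
Op 7: register job_C */8 -> active={job_A:*/12, job_C:*/8}
Op 8: register job_A */13 -> active={job_A:*/13, job_C:*/8}
Op 9: register job_A */9 -> active={job_A:*/9, job_C:*/8}
Op 10: register job_A */9 -> active={job_A:*/9, job_C:*/8}
Op 11: unregister job_C -> active={job_A:*/9}
Final interval of job_A = 9
Next fire of job_A after T=179: (179//9+1)*9 = 180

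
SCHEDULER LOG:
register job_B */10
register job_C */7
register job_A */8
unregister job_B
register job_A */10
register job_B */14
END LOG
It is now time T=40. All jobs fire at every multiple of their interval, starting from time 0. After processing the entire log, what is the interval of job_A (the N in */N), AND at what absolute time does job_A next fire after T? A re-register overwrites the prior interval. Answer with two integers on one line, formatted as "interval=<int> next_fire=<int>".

Answer: interval=10 next_fire=50

Derivation:
Op 1: register job_B */10 -> active={job_B:*/10}
Op 2: register job_C */7 -> active={job_B:*/10, job_C:*/7}
Op 3: register job_A */8 -> active={job_A:*/8, job_B:*/10, job_C:*/7}
Op 4: unregister job_B -> active={job_A:*/8, job_C:*/7}
Op 5: register job_A */10 -> active={job_A:*/10, job_C:*/7}
Op 6: register job_B */14 -> active={job_A:*/10, job_B:*/14, job_C:*/7}
Final interval of job_A = 10
Next fire of job_A after T=40: (40//10+1)*10 = 50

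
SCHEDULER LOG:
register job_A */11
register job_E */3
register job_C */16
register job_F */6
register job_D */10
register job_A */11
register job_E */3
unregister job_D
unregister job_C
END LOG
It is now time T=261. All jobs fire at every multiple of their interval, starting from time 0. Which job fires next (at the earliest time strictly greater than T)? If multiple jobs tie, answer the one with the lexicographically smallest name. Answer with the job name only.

Op 1: register job_A */11 -> active={job_A:*/11}
Op 2: register job_E */3 -> active={job_A:*/11, job_E:*/3}
Op 3: register job_C */16 -> active={job_A:*/11, job_C:*/16, job_E:*/3}
Op 4: register job_F */6 -> active={job_A:*/11, job_C:*/16, job_E:*/3, job_F:*/6}
Op 5: register job_D */10 -> active={job_A:*/11, job_C:*/16, job_D:*/10, job_E:*/3, job_F:*/6}
Op 6: register job_A */11 -> active={job_A:*/11, job_C:*/16, job_D:*/10, job_E:*/3, job_F:*/6}
Op 7: register job_E */3 -> active={job_A:*/11, job_C:*/16, job_D:*/10, job_E:*/3, job_F:*/6}
Op 8: unregister job_D -> active={job_A:*/11, job_C:*/16, job_E:*/3, job_F:*/6}
Op 9: unregister job_C -> active={job_A:*/11, job_E:*/3, job_F:*/6}
  job_A: interval 11, next fire after T=261 is 264
  job_E: interval 3, next fire after T=261 is 264
  job_F: interval 6, next fire after T=261 is 264
Earliest = 264, winner (lex tiebreak) = job_A

Answer: job_A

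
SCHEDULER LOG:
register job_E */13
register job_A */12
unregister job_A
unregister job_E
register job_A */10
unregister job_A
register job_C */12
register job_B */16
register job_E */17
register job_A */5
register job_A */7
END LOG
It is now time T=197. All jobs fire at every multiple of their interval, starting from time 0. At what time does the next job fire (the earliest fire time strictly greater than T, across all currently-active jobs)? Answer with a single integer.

Answer: 203

Derivation:
Op 1: register job_E */13 -> active={job_E:*/13}
Op 2: register job_A */12 -> active={job_A:*/12, job_E:*/13}
Op 3: unregister job_A -> active={job_E:*/13}
Op 4: unregister job_E -> active={}
Op 5: register job_A */10 -> active={job_A:*/10}
Op 6: unregister job_A -> active={}
Op 7: register job_C */12 -> active={job_C:*/12}
Op 8: register job_B */16 -> active={job_B:*/16, job_C:*/12}
Op 9: register job_E */17 -> active={job_B:*/16, job_C:*/12, job_E:*/17}
Op 10: register job_A */5 -> active={job_A:*/5, job_B:*/16, job_C:*/12, job_E:*/17}
Op 11: register job_A */7 -> active={job_A:*/7, job_B:*/16, job_C:*/12, job_E:*/17}
  job_A: interval 7, next fire after T=197 is 203
  job_B: interval 16, next fire after T=197 is 208
  job_C: interval 12, next fire after T=197 is 204
  job_E: interval 17, next fire after T=197 is 204
Earliest fire time = 203 (job job_A)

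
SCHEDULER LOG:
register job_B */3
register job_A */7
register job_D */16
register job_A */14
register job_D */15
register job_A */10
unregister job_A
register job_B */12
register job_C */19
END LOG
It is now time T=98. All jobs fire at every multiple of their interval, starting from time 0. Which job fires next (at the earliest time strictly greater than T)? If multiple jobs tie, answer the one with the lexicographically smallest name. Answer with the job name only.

Op 1: register job_B */3 -> active={job_B:*/3}
Op 2: register job_A */7 -> active={job_A:*/7, job_B:*/3}
Op 3: register job_D */16 -> active={job_A:*/7, job_B:*/3, job_D:*/16}
Op 4: register job_A */14 -> active={job_A:*/14, job_B:*/3, job_D:*/16}
Op 5: register job_D */15 -> active={job_A:*/14, job_B:*/3, job_D:*/15}
Op 6: register job_A */10 -> active={job_A:*/10, job_B:*/3, job_D:*/15}
Op 7: unregister job_A -> active={job_B:*/3, job_D:*/15}
Op 8: register job_B */12 -> active={job_B:*/12, job_D:*/15}
Op 9: register job_C */19 -> active={job_B:*/12, job_C:*/19, job_D:*/15}
  job_B: interval 12, next fire after T=98 is 108
  job_C: interval 19, next fire after T=98 is 114
  job_D: interval 15, next fire after T=98 is 105
Earliest = 105, winner (lex tiebreak) = job_D

Answer: job_D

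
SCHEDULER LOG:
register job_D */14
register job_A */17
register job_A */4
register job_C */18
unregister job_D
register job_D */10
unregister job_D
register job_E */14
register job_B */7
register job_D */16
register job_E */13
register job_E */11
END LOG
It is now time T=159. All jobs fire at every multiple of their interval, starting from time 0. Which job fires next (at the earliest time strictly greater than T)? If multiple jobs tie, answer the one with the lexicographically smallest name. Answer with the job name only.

Answer: job_A

Derivation:
Op 1: register job_D */14 -> active={job_D:*/14}
Op 2: register job_A */17 -> active={job_A:*/17, job_D:*/14}
Op 3: register job_A */4 -> active={job_A:*/4, job_D:*/14}
Op 4: register job_C */18 -> active={job_A:*/4, job_C:*/18, job_D:*/14}
Op 5: unregister job_D -> active={job_A:*/4, job_C:*/18}
Op 6: register job_D */10 -> active={job_A:*/4, job_C:*/18, job_D:*/10}
Op 7: unregister job_D -> active={job_A:*/4, job_C:*/18}
Op 8: register job_E */14 -> active={job_A:*/4, job_C:*/18, job_E:*/14}
Op 9: register job_B */7 -> active={job_A:*/4, job_B:*/7, job_C:*/18, job_E:*/14}
Op 10: register job_D */16 -> active={job_A:*/4, job_B:*/7, job_C:*/18, job_D:*/16, job_E:*/14}
Op 11: register job_E */13 -> active={job_A:*/4, job_B:*/7, job_C:*/18, job_D:*/16, job_E:*/13}
Op 12: register job_E */11 -> active={job_A:*/4, job_B:*/7, job_C:*/18, job_D:*/16, job_E:*/11}
  job_A: interval 4, next fire after T=159 is 160
  job_B: interval 7, next fire after T=159 is 161
  job_C: interval 18, next fire after T=159 is 162
  job_D: interval 16, next fire after T=159 is 160
  job_E: interval 11, next fire after T=159 is 165
Earliest = 160, winner (lex tiebreak) = job_A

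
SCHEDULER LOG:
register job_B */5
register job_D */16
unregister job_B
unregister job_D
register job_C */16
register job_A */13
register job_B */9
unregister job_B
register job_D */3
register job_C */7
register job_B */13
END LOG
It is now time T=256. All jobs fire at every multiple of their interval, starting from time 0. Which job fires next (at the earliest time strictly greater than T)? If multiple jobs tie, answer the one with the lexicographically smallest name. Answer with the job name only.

Answer: job_D

Derivation:
Op 1: register job_B */5 -> active={job_B:*/5}
Op 2: register job_D */16 -> active={job_B:*/5, job_D:*/16}
Op 3: unregister job_B -> active={job_D:*/16}
Op 4: unregister job_D -> active={}
Op 5: register job_C */16 -> active={job_C:*/16}
Op 6: register job_A */13 -> active={job_A:*/13, job_C:*/16}
Op 7: register job_B */9 -> active={job_A:*/13, job_B:*/9, job_C:*/16}
Op 8: unregister job_B -> active={job_A:*/13, job_C:*/16}
Op 9: register job_D */3 -> active={job_A:*/13, job_C:*/16, job_D:*/3}
Op 10: register job_C */7 -> active={job_A:*/13, job_C:*/7, job_D:*/3}
Op 11: register job_B */13 -> active={job_A:*/13, job_B:*/13, job_C:*/7, job_D:*/3}
  job_A: interval 13, next fire after T=256 is 260
  job_B: interval 13, next fire after T=256 is 260
  job_C: interval 7, next fire after T=256 is 259
  job_D: interval 3, next fire after T=256 is 258
Earliest = 258, winner (lex tiebreak) = job_D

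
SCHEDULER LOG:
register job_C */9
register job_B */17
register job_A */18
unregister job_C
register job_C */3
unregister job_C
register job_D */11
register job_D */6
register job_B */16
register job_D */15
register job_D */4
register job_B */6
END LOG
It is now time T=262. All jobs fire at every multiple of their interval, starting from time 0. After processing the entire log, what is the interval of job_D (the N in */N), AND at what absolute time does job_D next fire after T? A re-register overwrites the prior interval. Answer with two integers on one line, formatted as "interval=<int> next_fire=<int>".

Answer: interval=4 next_fire=264

Derivation:
Op 1: register job_C */9 -> active={job_C:*/9}
Op 2: register job_B */17 -> active={job_B:*/17, job_C:*/9}
Op 3: register job_A */18 -> active={job_A:*/18, job_B:*/17, job_C:*/9}
Op 4: unregister job_C -> active={job_A:*/18, job_B:*/17}
Op 5: register job_C */3 -> active={job_A:*/18, job_B:*/17, job_C:*/3}
Op 6: unregister job_C -> active={job_A:*/18, job_B:*/17}
Op 7: register job_D */11 -> active={job_A:*/18, job_B:*/17, job_D:*/11}
Op 8: register job_D */6 -> active={job_A:*/18, job_B:*/17, job_D:*/6}
Op 9: register job_B */16 -> active={job_A:*/18, job_B:*/16, job_D:*/6}
Op 10: register job_D */15 -> active={job_A:*/18, job_B:*/16, job_D:*/15}
Op 11: register job_D */4 -> active={job_A:*/18, job_B:*/16, job_D:*/4}
Op 12: register job_B */6 -> active={job_A:*/18, job_B:*/6, job_D:*/4}
Final interval of job_D = 4
Next fire of job_D after T=262: (262//4+1)*4 = 264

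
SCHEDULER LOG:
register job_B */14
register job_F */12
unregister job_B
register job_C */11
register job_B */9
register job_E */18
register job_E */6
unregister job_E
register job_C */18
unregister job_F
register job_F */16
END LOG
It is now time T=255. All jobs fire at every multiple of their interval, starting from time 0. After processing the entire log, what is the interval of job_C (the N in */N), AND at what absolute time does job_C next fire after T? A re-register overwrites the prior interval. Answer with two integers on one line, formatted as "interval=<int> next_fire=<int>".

Answer: interval=18 next_fire=270

Derivation:
Op 1: register job_B */14 -> active={job_B:*/14}
Op 2: register job_F */12 -> active={job_B:*/14, job_F:*/12}
Op 3: unregister job_B -> active={job_F:*/12}
Op 4: register job_C */11 -> active={job_C:*/11, job_F:*/12}
Op 5: register job_B */9 -> active={job_B:*/9, job_C:*/11, job_F:*/12}
Op 6: register job_E */18 -> active={job_B:*/9, job_C:*/11, job_E:*/18, job_F:*/12}
Op 7: register job_E */6 -> active={job_B:*/9, job_C:*/11, job_E:*/6, job_F:*/12}
Op 8: unregister job_E -> active={job_B:*/9, job_C:*/11, job_F:*/12}
Op 9: register job_C */18 -> active={job_B:*/9, job_C:*/18, job_F:*/12}
Op 10: unregister job_F -> active={job_B:*/9, job_C:*/18}
Op 11: register job_F */16 -> active={job_B:*/9, job_C:*/18, job_F:*/16}
Final interval of job_C = 18
Next fire of job_C after T=255: (255//18+1)*18 = 270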